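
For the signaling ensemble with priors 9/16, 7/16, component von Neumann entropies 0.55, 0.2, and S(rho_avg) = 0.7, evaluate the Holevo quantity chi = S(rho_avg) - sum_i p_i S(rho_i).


chi = S(rho) - sum_i p_i * S(rho_i)
Weighted entropy = 9/16 * 0.55 + 7/16 * 0.2
= 0.3969
chi = 0.7 - 0.3969
= 0.3031

0.3031


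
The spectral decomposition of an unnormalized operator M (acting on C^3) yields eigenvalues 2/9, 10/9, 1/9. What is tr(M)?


tr(M) = sum of eigenvalues
= 2/9 + 10/9 + 1/9
= 13/9
= 1.4444

1.4444


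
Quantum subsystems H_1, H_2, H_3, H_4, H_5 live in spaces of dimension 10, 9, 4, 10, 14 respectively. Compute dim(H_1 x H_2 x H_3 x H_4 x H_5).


dim(H_1 x H_2 x H_3 x H_4 x H_5) = 10 * 9 * 4 * 10 * 14
= 90 * 4 * 10 * 14
= 360 * 10 * 14
= 3600 * 14
= 50400

50400


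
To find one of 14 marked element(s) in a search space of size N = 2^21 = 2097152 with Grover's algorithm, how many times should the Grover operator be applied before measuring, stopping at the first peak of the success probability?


After j Grover iterations the success probability is P(j) = sin^2((2j+1)*theta), where sin(theta) = sqrt(k/N).
N = 2^21 = 2097152, k = 14
sin(theta) = sqrt(k/N) = 0.002583741515
theta = arcsin(sqrt(k/N)) = 0.002583744389 rad
P(j) reaches its first maximum when (2j+1)*theta is as close as possible to pi/2, i.e. j = round(pi/(4*theta) - 1/2).
pi/(4*theta) - 1/2 = 303.4767
(For comparison, the common estimate pi/4 * sqrt(N/k) = 303.9771; the exact maximiser is used here.)
Optimal iterations = 303

303


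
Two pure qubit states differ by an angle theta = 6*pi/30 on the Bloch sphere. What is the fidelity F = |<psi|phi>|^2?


For states separated by angle theta on Bloch sphere:
F = cos^2(theta/2)
theta = 6*pi/30 = 0.6283
theta/2 = 0.3142
cos(theta/2) = 0.9511
F = 0.9045

0.9045


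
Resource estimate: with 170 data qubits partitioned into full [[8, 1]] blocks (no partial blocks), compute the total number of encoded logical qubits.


Each code block uses 8 physical qubits for 1 logical qubit(s).
Number of complete blocks = floor(170 / 8) = 21
Logical qubits = 21 * 1
= 21

21


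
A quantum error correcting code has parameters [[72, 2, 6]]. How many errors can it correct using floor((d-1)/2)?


Code parameters: [[72, 2, 6]], distance d = 6.
Number of correctable errors = floor((d-1)/2)
= floor((6 - 1)/2)
= floor(5/2)
= 2

2


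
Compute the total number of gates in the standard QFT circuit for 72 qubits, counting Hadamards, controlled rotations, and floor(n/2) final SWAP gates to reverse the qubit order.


Hadamard gates: 72
Controlled rotations: n*(n-1)/2 = 72*71/2 = 2556
SWAP gates: floor(n/2) = floor(72/2) = 36
Total = 72 + 2556 + 36
= 2664

2664


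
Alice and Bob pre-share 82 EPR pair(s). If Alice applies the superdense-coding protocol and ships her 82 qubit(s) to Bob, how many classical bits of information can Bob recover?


Superdense coding allows 2 classical bits per shared entangled pair.
82 pair(s) -> 2 * 82 = 164 classical bits

164


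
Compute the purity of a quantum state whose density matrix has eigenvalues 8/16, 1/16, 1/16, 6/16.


tr(rho^2) = sum of eigenvalues squared
= (8/16)^2 + (1/16)^2 + (1/16)^2 + (6/16)^2
= (64 + 1 + 1 + 36) / 256
= 102/256
= 0.3984

0.3984


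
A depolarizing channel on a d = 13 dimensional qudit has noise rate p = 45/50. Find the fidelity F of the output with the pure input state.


F = (1-p) + p/d
= (1 - 0.9000) + 0.9000/13
= 0.1000 + 0.0692
= 0.1692

0.1692


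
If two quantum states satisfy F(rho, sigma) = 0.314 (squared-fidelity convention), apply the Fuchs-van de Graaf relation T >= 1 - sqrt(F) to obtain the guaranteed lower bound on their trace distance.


Fuchs-van de Graaf (squared-fidelity convention): 1 - sqrt(F) <= T <= sqrt(1 - F).
Lower bound: T >= 1 - sqrt(F)
sqrt(F) = sqrt(0.314) = 0.5604
T >= 1 - 0.5604
T >= 0.4396

0.4396


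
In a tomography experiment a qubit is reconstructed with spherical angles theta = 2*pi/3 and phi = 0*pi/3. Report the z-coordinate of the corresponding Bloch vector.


theta = 2.0944, phi = 0.0000
r_z = cos(theta) = -0.5000

-0.5000


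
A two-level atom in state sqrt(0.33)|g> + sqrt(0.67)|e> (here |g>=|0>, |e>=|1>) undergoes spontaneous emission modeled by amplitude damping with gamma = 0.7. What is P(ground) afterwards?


For amplitude damping with parameter gamma on state sqrt(a)|0> + sqrt(b)|1>:
alpha^2 = 0.33, beta^2 = 0.67
P(|0>) = alpha^2 + gamma * beta^2
= 0.33 + 0.7 * 0.67
= 0.33 + 0.4690
= 0.7990

0.7990


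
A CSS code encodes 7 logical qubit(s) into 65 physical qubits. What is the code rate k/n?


Code rate R = k/n
= 7/65
= 0.1077

0.1077


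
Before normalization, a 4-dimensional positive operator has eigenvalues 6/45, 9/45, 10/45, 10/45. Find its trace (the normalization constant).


tr(M) = sum of eigenvalues
= 6/45 + 9/45 + 10/45 + 10/45
= 35/45
= 0.7778

0.7778


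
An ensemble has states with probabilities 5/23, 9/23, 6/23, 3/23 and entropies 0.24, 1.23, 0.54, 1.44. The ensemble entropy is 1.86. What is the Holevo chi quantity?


chi = S(rho) - sum_i p_i * S(rho_i)
Weighted entropy = 5/23 * 0.24 + 9/23 * 1.23 + 6/23 * 0.54 + 3/23 * 1.44
= 0.8622
chi = 1.86 - 0.8622
= 0.9978

0.9978


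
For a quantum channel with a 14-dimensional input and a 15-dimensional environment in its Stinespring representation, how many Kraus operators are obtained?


Tracing out the environment in an orthonormal basis {|i>_E} gives Kraus operators K_i = <i|_E U |0>_E.
Number of Kraus operators = dim(H_env) = d_env
= 15

15


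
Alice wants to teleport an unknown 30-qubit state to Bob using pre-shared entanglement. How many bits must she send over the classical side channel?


Quantum teleportation requires 2 classical bits per qubit teleported.
30 qubit(s) -> 2 * 30 = 60 classical bits

60


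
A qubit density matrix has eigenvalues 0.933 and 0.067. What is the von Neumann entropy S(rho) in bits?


S = -p*log2(p) - (1-p)*log2(1-p)
p = 0.9330, 1-p = 0.0670
= -0.9330 * log2(0.9330) - 0.0670 * log2(0.0670)
= -(-0.0933) - (-0.2613)
= 0.3546

0.3546


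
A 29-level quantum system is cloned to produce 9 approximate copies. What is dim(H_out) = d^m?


Output space = H^(tensor 9) where dim(H) = 29
dim = 29^9
= 841 (after 2 factors)
= 24389 (after 3 factors)
= 707281 (after 4 factors)
= 20511149 (after 5 factors)
= 594823321 (after 6 factors)
= 17249876309 (after 7 factors)
= 500246412961 (after 8 factors)
= 14507145975869 (after 9 factors)
= 14507145975869

14507145975869


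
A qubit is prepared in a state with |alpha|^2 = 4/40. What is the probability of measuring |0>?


|alpha|^2 = 4/40 = 0.1000
|beta|^2 = 1 - 4/40 = 36/40 = 0.9000
P(|0>) = |alpha|^2 = 0.1000

0.1000


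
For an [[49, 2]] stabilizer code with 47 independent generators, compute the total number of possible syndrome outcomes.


Each stabilizer generator gives a binary (+1 or -1) measurement outcome.
With 47 independent generators:
Total syndromes = 2^47
= 140737488355328

140737488355328


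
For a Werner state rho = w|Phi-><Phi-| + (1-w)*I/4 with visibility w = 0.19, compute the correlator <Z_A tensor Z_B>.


|Phi-> = (|00> - |11>)/sqrt(2)
For the pure Bell state, <Z_A Z_B> = +1 (Bell-state Pauli correlator).
The maximally-mixed part I/4 has tr(I/4 * P tensor P) = 0 for any traceless Pauli P.
So <Z_A Z_B>_rho = w * (+1) + (1 - w) * 0
= 0.19 * (+1)
= 0.1900

0.1900


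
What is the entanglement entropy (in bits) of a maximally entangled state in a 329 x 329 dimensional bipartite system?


For a maximally entangled state in d x d:
S = log2(d) = log2(329)
= 8.3619

8.3619


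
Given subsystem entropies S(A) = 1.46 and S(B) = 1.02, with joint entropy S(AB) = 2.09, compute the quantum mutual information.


I(A:B) = S(A) + S(B) - S(AB)
= 1.46 + 1.02 - 2.09
= 0.3900

0.3900


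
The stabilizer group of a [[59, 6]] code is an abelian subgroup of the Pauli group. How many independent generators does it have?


For an [[n,k]] stabilizer code:
Number of stabilizer generators = n - k
= 59 - 6
= 53

53


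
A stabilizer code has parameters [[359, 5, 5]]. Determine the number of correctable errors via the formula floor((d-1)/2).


Code parameters: [[359, 5, 5]], distance d = 5.
Number of correctable errors = floor((d-1)/2)
= floor((5 - 1)/2)
= floor(4/2)
= 2

2


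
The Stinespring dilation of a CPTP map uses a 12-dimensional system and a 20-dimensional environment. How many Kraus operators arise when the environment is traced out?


Tracing out the environment in an orthonormal basis {|i>_E} gives Kraus operators K_i = <i|_E U |0>_E.
Number of Kraus operators = dim(H_env) = d_env
= 20

20


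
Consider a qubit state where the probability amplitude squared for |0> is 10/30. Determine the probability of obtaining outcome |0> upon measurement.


|alpha|^2 = 10/30 = 0.3333
|beta|^2 = 1 - 10/30 = 20/30 = 0.6667
P(|0>) = |alpha|^2 = 0.3333

0.3333


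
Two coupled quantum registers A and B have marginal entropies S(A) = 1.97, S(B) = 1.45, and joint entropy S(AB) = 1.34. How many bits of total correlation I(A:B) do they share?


I(A:B) = S(A) + S(B) - S(AB)
= 1.97 + 1.45 - 1.34
= 2.0800

2.0800


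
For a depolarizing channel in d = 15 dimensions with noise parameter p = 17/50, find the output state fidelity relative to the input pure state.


F = (1-p) + p/d
= (1 - 0.3400) + 0.3400/15
= 0.6600 + 0.0227
= 0.6827

0.6827


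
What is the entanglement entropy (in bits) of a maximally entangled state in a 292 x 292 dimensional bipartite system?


For a maximally entangled state in d x d:
S = log2(d) = log2(292)
= 8.1898

8.1898


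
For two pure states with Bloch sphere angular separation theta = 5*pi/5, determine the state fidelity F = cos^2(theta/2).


For states separated by angle theta on Bloch sphere:
F = cos^2(theta/2)
theta = 5*pi/5 = 3.1416
theta/2 = 1.5708
cos(theta/2) = 0.0000
F = 0.0000

0.0000


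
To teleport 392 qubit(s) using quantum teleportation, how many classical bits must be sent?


Quantum teleportation requires 2 classical bits per qubit teleported.
392 qubit(s) -> 2 * 392 = 784 classical bits

784


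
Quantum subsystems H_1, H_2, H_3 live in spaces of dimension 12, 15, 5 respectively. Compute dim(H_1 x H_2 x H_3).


dim(H_1 x H_2 x H_3) = 12 * 15 * 5
= 180 * 5
= 900

900


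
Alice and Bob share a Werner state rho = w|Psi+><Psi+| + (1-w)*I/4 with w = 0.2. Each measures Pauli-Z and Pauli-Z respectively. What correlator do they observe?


|Psi+> = (|01> + |10>)/sqrt(2)
For the pure Bell state, <Z_A Z_B> = -1 (Bell-state Pauli correlator).
The maximally-mixed part I/4 has tr(I/4 * P tensor P) = 0 for any traceless Pauli P.
So <Z_A Z_B>_rho = w * (-1) + (1 - w) * 0
= 0.2 * (-1)
= -0.2000

-0.2000


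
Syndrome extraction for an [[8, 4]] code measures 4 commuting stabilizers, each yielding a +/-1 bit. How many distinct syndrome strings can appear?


Each stabilizer generator gives a binary (+1 or -1) measurement outcome.
With 4 independent generators:
Total syndromes = 2^4
= 16

16


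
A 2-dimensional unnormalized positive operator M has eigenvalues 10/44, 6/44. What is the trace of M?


tr(M) = sum of eigenvalues
= 10/44 + 6/44
= 16/44
= 0.3636

0.3636


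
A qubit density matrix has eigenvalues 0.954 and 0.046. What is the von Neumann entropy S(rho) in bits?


S = -p*log2(p) - (1-p)*log2(1-p)
p = 0.9540, 1-p = 0.0460
= -0.9540 * log2(0.9540) - 0.0460 * log2(0.0460)
= -(-0.0648) - (-0.2043)
= 0.2692

0.2692


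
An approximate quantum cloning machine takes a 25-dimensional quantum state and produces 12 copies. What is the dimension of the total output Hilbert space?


Output space = H^(tensor 12) where dim(H) = 25
dim = 25^12
= 625 (after 2 factors)
= 15625 (after 3 factors)
= 390625 (after 4 factors)
= 9765625 (after 5 factors)
= 244140625 (after 6 factors)
= 6103515625 (after 7 factors)
= 152587890625 (after 8 factors)
= 3814697265625 (after 9 factors)
= 95367431640625 (after 10 factors)
= 2384185791015625 (after 11 factors)
= 59604644775390625 (after 12 factors)
= 59604644775390625

59604644775390625


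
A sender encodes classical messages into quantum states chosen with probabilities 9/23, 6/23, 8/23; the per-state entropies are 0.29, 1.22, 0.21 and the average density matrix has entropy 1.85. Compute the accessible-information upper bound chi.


chi = S(rho) - sum_i p_i * S(rho_i)
Weighted entropy = 9/23 * 0.29 + 6/23 * 1.22 + 8/23 * 0.21
= 0.5048
chi = 1.85 - 0.5048
= 1.3452

1.3452


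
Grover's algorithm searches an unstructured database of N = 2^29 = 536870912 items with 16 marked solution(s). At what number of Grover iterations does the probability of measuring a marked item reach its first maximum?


After j Grover iterations the success probability is P(j) = sin^2((2j+1)*theta), where sin(theta) = sqrt(k/N).
N = 2^29 = 536870912, k = 16
sin(theta) = sqrt(k/N) = 0.0001726334915
theta = arcsin(sqrt(k/N)) = 0.0001726334924 rad
P(j) reaches its first maximum when (2j+1)*theta is as close as possible to pi/2, i.e. j = round(pi/(4*theta) - 1/2).
pi/(4*theta) - 1/2 = 4549.0121
(For comparison, the common estimate pi/4 * sqrt(N/k) = 4549.5121; the exact maximiser is used here.)
Optimal iterations = 4549

4549


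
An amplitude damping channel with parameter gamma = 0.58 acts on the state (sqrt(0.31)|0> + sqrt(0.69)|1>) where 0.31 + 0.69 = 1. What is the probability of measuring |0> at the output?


For amplitude damping with parameter gamma on state sqrt(a)|0> + sqrt(b)|1>:
alpha^2 = 0.31, beta^2 = 0.69
P(|0>) = alpha^2 + gamma * beta^2
= 0.31 + 0.58 * 0.69
= 0.31 + 0.4002
= 0.7102

0.7102


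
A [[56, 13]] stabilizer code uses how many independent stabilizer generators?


For an [[n,k]] stabilizer code:
Number of stabilizer generators = n - k
= 56 - 13
= 43

43


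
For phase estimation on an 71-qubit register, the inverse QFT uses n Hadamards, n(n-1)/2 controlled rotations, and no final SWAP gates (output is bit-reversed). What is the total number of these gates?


Hadamard gates: 71
Controlled rotations: n*(n-1)/2 = 71*70/2 = 2485
SWAP gates: 0 (omitted)
Total = 71 + 2485
= 2556

2556


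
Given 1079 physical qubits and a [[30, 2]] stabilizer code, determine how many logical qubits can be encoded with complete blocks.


Each code block uses 30 physical qubits for 2 logical qubit(s).
Number of complete blocks = floor(1079 / 30) = 35
Logical qubits = 35 * 2
= 70

70


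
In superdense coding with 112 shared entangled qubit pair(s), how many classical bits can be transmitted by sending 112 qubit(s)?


Superdense coding allows 2 classical bits per shared entangled pair.
112 pair(s) -> 2 * 112 = 224 classical bits

224


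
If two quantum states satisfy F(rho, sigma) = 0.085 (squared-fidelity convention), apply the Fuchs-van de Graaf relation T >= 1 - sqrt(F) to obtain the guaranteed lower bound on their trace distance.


Fuchs-van de Graaf (squared-fidelity convention): 1 - sqrt(F) <= T <= sqrt(1 - F).
Lower bound: T >= 1 - sqrt(F)
sqrt(F) = sqrt(0.085) = 0.2915
T >= 1 - 0.2915
T >= 0.7085

0.7085


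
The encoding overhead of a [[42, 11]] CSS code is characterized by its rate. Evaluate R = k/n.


Code rate R = k/n
= 11/42
= 0.2619

0.2619


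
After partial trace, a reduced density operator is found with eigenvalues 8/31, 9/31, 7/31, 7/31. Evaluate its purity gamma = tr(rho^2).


tr(rho^2) = sum of eigenvalues squared
= (8/31)^2 + (9/31)^2 + (7/31)^2 + (7/31)^2
= (64 + 81 + 49 + 49) / 961
= 243/961
= 0.2529

0.2529


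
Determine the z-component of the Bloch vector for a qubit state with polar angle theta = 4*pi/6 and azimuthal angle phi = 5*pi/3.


theta = 2.0944, phi = 5.2360
r_z = cos(theta) = -0.5000

-0.5000


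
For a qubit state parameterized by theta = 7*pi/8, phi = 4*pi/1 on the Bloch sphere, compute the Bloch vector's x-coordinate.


theta = 2.7489, phi = 12.5664
r_x = sin(theta)*cos(phi) = 0.3827 * 1.0000
r_x = 0.3827

0.3827


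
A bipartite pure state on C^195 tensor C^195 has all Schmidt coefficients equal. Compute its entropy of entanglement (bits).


For a maximally entangled state in d x d:
S = log2(d) = log2(195)
= 7.6073

7.6073


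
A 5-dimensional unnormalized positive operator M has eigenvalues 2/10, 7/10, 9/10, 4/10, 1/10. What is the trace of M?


tr(M) = sum of eigenvalues
= 2/10 + 7/10 + 9/10 + 4/10 + 1/10
= 23/10
= 2.3000

2.3000


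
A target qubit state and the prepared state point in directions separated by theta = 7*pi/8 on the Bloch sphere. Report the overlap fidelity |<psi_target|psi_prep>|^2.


For states separated by angle theta on Bloch sphere:
F = cos^2(theta/2)
theta = 7*pi/8 = 2.7489
theta/2 = 1.3744
cos(theta/2) = 0.1951
F = 0.0381

0.0381


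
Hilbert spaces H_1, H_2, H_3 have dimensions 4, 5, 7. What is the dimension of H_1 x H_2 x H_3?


dim(H_1 x H_2 x H_3) = 4 * 5 * 7
= 20 * 7
= 140

140


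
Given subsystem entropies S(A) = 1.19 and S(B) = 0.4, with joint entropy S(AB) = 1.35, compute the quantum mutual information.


I(A:B) = S(A) + S(B) - S(AB)
= 1.19 + 0.4 - 1.35
= 0.2400

0.2400


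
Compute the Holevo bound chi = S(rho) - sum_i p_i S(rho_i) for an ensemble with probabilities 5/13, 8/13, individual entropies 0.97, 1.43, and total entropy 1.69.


chi = S(rho) - sum_i p_i * S(rho_i)
Weighted entropy = 5/13 * 0.97 + 8/13 * 1.43
= 1.2531
chi = 1.69 - 1.2531
= 0.4369

0.4369


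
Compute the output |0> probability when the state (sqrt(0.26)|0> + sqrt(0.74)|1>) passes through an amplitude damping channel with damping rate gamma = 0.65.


For amplitude damping with parameter gamma on state sqrt(a)|0> + sqrt(b)|1>:
alpha^2 = 0.26, beta^2 = 0.74
P(|0>) = alpha^2 + gamma * beta^2
= 0.26 + 0.65 * 0.74
= 0.26 + 0.4810
= 0.7410

0.7410


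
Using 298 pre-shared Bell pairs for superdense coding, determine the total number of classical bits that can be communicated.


Superdense coding allows 2 classical bits per shared entangled pair.
298 pair(s) -> 2 * 298 = 596 classical bits

596


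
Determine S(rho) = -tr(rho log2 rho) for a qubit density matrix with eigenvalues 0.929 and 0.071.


S = -p*log2(p) - (1-p)*log2(1-p)
p = 0.9290, 1-p = 0.0710
= -0.9290 * log2(0.9290) - 0.0710 * log2(0.0710)
= -(-0.0987) - (-0.2709)
= 0.3696

0.3696


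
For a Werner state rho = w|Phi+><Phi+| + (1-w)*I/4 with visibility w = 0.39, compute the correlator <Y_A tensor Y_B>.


|Phi+> = (|00> + |11>)/sqrt(2)
For the pure Bell state, <Y_A Y_B> = -1 (Bell-state Pauli correlator).
The maximally-mixed part I/4 has tr(I/4 * P tensor P) = 0 for any traceless Pauli P.
So <Y_A Y_B>_rho = w * (-1) + (1 - w) * 0
= 0.39 * (-1)
= -0.3900

-0.3900


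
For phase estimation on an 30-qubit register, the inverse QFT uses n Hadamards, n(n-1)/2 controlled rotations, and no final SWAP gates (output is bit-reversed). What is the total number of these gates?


Hadamard gates: 30
Controlled rotations: n*(n-1)/2 = 30*29/2 = 435
SWAP gates: 0 (omitted)
Total = 30 + 435
= 465

465


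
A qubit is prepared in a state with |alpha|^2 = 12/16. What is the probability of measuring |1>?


|alpha|^2 = 12/16 = 0.7500
|beta|^2 = 1 - 12/16 = 4/16 = 0.2500
P(|1>) = |beta|^2 = 0.2500

0.2500


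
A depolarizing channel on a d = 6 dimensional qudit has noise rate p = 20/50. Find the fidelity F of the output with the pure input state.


F = (1-p) + p/d
= (1 - 0.4000) + 0.4000/6
= 0.6000 + 0.0667
= 0.6667

0.6667


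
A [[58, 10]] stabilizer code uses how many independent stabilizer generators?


For an [[n,k]] stabilizer code:
Number of stabilizer generators = n - k
= 58 - 10
= 48

48


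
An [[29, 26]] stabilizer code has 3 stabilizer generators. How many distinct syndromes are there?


Each stabilizer generator gives a binary (+1 or -1) measurement outcome.
With 3 independent generators:
Total syndromes = 2^3
= 8

8


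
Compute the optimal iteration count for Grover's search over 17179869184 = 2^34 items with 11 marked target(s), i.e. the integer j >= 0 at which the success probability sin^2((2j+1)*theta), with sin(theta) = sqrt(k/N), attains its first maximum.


After j Grover iterations the success probability is P(j) = sin^2((2j+1)*theta), where sin(theta) = sqrt(k/N).
N = 2^34 = 17179869184, k = 11
sin(theta) = sqrt(k/N) = 2.530383904e-05
theta = arcsin(sqrt(k/N)) = 2.530383904e-05 rad
P(j) reaches its first maximum when (2j+1)*theta is as close as possible to pi/2, i.e. j = round(pi/(4*theta) - 1/2).
pi/(4*theta) - 1/2 = 31038.1958
(For comparison, the common estimate pi/4 * sqrt(N/k) = 31038.6958; the exact maximiser is used here.)
Optimal iterations = 31038

31038


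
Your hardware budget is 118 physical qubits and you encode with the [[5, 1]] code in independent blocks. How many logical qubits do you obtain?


Each code block uses 5 physical qubits for 1 logical qubit(s).
Number of complete blocks = floor(118 / 5) = 23
Logical qubits = 23 * 1
= 23

23


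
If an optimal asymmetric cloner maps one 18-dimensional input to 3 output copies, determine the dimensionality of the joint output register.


Output space = H^(tensor 3) where dim(H) = 18
dim = 18^3
= 324 (after 2 factors)
= 5832 (after 3 factors)
= 5832

5832


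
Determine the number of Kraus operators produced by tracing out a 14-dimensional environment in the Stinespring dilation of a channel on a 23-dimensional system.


Tracing out the environment in an orthonormal basis {|i>_E} gives Kraus operators K_i = <i|_E U |0>_E.
Number of Kraus operators = dim(H_env) = d_env
= 14

14


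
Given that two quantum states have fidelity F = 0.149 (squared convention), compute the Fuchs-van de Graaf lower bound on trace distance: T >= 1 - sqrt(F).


Fuchs-van de Graaf (squared-fidelity convention): 1 - sqrt(F) <= T <= sqrt(1 - F).
Lower bound: T >= 1 - sqrt(F)
sqrt(F) = sqrt(0.149) = 0.3860
T >= 1 - 0.3860
T >= 0.6140

0.6140


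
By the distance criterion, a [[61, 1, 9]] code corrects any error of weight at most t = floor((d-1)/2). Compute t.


Code parameters: [[61, 1, 9]], distance d = 9.
Number of correctable errors = floor((d-1)/2)
= floor((9 - 1)/2)
= floor(8/2)
= 4

4


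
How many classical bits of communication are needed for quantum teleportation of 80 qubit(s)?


Quantum teleportation requires 2 classical bits per qubit teleported.
80 qubit(s) -> 2 * 80 = 160 classical bits

160


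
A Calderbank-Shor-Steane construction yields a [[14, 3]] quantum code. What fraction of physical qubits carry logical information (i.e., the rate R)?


Code rate R = k/n
= 3/14
= 0.2143

0.2143


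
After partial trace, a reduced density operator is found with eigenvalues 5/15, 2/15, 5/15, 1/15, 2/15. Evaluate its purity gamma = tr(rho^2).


tr(rho^2) = sum of eigenvalues squared
= (5/15)^2 + (2/15)^2 + (5/15)^2 + (1/15)^2 + (2/15)^2
= (25 + 4 + 25 + 1 + 4) / 225
= 59/225
= 0.2622

0.2622


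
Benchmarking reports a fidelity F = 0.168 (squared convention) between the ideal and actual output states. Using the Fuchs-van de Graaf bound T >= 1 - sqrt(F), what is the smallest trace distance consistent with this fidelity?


Fuchs-van de Graaf (squared-fidelity convention): 1 - sqrt(F) <= T <= sqrt(1 - F).
Lower bound: T >= 1 - sqrt(F)
sqrt(F) = sqrt(0.168) = 0.4099
T >= 1 - 0.4099
T >= 0.5901

0.5901


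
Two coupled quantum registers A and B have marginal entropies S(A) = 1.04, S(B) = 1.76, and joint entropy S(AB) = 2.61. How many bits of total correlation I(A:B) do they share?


I(A:B) = S(A) + S(B) - S(AB)
= 1.04 + 1.76 - 2.61
= 0.1900

0.1900


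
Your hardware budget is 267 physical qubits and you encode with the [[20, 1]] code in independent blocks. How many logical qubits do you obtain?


Each code block uses 20 physical qubits for 1 logical qubit(s).
Number of complete blocks = floor(267 / 20) = 13
Logical qubits = 13 * 1
= 13

13


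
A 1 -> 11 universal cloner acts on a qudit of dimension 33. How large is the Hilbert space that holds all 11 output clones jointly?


Output space = H^(tensor 11) where dim(H) = 33
dim = 33^11
= 1089 (after 2 factors)
= 35937 (after 3 factors)
= 1185921 (after 4 factors)
= 39135393 (after 5 factors)
= 1291467969 (after 6 factors)
= 42618442977 (after 7 factors)
= 1406408618241 (after 8 factors)
= 46411484401953 (after 9 factors)
= 1531578985264449 (after 10 factors)
= 50542106513726817 (after 11 factors)
= 50542106513726817

50542106513726817


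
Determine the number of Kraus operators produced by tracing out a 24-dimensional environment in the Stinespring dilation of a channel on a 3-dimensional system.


Tracing out the environment in an orthonormal basis {|i>_E} gives Kraus operators K_i = <i|_E U |0>_E.
Number of Kraus operators = dim(H_env) = d_env
= 24

24


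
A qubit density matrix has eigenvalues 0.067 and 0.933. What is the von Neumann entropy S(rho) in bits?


S = -p*log2(p) - (1-p)*log2(1-p)
p = 0.0670, 1-p = 0.9330
= -0.0670 * log2(0.0670) - 0.9330 * log2(0.9330)
= -(-0.2613) - (-0.0933)
= 0.3546

0.3546


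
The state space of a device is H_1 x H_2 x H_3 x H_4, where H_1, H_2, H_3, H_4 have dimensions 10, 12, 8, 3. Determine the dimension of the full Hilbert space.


dim(H_1 x H_2 x H_3 x H_4) = 10 * 12 * 8 * 3
= 120 * 8 * 3
= 960 * 3
= 2880

2880


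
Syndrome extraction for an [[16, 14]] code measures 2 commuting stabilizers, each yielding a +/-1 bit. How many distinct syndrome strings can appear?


Each stabilizer generator gives a binary (+1 or -1) measurement outcome.
With 2 independent generators:
Total syndromes = 2^2
= 4

4


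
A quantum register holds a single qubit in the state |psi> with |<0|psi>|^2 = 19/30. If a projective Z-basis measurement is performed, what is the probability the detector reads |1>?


|alpha|^2 = 19/30 = 0.6333
|beta|^2 = 1 - 19/30 = 11/30 = 0.3667
P(|1>) = |beta|^2 = 0.3667

0.3667


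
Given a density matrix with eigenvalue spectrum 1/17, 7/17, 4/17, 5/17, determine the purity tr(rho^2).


tr(rho^2) = sum of eigenvalues squared
= (1/17)^2 + (7/17)^2 + (4/17)^2 + (5/17)^2
= (1 + 49 + 16 + 25) / 289
= 91/289
= 0.3149

0.3149


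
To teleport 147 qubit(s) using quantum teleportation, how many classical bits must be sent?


Quantum teleportation requires 2 classical bits per qubit teleported.
147 qubit(s) -> 2 * 147 = 294 classical bits

294


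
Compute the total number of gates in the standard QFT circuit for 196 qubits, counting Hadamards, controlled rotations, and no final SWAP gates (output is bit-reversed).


Hadamard gates: 196
Controlled rotations: n*(n-1)/2 = 196*195/2 = 19110
SWAP gates: 0 (omitted)
Total = 196 + 19110
= 19306

19306


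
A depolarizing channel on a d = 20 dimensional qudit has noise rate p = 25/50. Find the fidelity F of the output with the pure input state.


F = (1-p) + p/d
= (1 - 0.5000) + 0.5000/20
= 0.5000 + 0.0250
= 0.5250

0.5250


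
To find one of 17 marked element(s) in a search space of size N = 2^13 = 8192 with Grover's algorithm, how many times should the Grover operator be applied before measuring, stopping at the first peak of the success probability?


After j Grover iterations the success probability is P(j) = sin^2((2j+1)*theta), where sin(theta) = sqrt(k/N).
N = 2^13 = 8192, k = 17
sin(theta) = sqrt(k/N) = 0.04555431168
theta = arcsin(sqrt(k/N)) = 0.04557008209 rad
P(j) reaches its first maximum when (2j+1)*theta is as close as possible to pi/2, i.e. j = round(pi/(4*theta) - 1/2).
pi/(4*theta) - 1/2 = 16.7350
(For comparison, the common estimate pi/4 * sqrt(N/k) = 17.2409; the exact maximiser is used here.)
Optimal iterations = 17

17


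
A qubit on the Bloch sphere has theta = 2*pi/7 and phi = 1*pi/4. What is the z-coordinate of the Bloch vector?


theta = 0.8976, phi = 0.7854
r_z = cos(theta) = 0.6235

0.6235


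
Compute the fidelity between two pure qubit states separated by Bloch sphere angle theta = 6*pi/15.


For states separated by angle theta on Bloch sphere:
F = cos^2(theta/2)
theta = 6*pi/15 = 1.2566
theta/2 = 0.6283
cos(theta/2) = 0.8090
F = 0.6545

0.6545


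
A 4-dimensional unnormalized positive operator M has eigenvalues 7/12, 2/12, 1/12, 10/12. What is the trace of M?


tr(M) = sum of eigenvalues
= 7/12 + 2/12 + 1/12 + 10/12
= 20/12
= 1.6667

1.6667


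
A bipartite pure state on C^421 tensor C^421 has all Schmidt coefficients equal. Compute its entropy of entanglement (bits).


For a maximally entangled state in d x d:
S = log2(d) = log2(421)
= 8.7177

8.7177


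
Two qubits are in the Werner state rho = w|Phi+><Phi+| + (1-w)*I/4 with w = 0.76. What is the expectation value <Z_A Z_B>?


|Phi+> = (|00> + |11>)/sqrt(2)
For the pure Bell state, <Z_A Z_B> = +1 (Bell-state Pauli correlator).
The maximally-mixed part I/4 has tr(I/4 * P tensor P) = 0 for any traceless Pauli P.
So <Z_A Z_B>_rho = w * (+1) + (1 - w) * 0
= 0.76 * (+1)
= 0.7600

0.7600


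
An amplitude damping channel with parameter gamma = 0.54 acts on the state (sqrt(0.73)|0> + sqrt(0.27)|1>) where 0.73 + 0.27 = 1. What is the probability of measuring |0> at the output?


For amplitude damping with parameter gamma on state sqrt(a)|0> + sqrt(b)|1>:
alpha^2 = 0.73, beta^2 = 0.27
P(|0>) = alpha^2 + gamma * beta^2
= 0.73 + 0.54 * 0.27
= 0.73 + 0.1458
= 0.8758

0.8758


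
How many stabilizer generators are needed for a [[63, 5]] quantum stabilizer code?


For an [[n,k]] stabilizer code:
Number of stabilizer generators = n - k
= 63 - 5
= 58

58


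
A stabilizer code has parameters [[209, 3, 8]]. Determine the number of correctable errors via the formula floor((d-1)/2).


Code parameters: [[209, 3, 8]], distance d = 8.
Number of correctable errors = floor((d-1)/2)
= floor((8 - 1)/2)
= floor(7/2)
= 3

3


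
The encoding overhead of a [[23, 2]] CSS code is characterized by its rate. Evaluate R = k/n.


Code rate R = k/n
= 2/23
= 0.0870

0.0870


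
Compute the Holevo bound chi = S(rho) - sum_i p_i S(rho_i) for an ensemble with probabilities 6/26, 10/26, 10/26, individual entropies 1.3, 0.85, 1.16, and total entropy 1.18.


chi = S(rho) - sum_i p_i * S(rho_i)
Weighted entropy = 6/26 * 1.3 + 10/26 * 0.85 + 10/26 * 1.16
= 1.0731
chi = 1.18 - 1.0731
= 0.1069

0.1069


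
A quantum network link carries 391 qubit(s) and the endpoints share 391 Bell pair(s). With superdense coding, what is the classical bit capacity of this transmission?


Superdense coding allows 2 classical bits per shared entangled pair.
391 pair(s) -> 2 * 391 = 782 classical bits

782


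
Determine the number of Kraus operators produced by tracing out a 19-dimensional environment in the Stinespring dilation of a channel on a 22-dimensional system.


Tracing out the environment in an orthonormal basis {|i>_E} gives Kraus operators K_i = <i|_E U |0>_E.
Number of Kraus operators = dim(H_env) = d_env
= 19

19


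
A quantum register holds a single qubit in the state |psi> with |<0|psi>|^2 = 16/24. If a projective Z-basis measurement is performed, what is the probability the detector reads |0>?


|alpha|^2 = 16/24 = 0.6667
|beta|^2 = 1 - 16/24 = 8/24 = 0.3333
P(|0>) = |alpha|^2 = 0.6667

0.6667


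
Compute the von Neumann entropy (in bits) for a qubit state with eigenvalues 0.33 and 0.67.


S = -p*log2(p) - (1-p)*log2(1-p)
p = 0.3300, 1-p = 0.6700
= -0.3300 * log2(0.3300) - 0.6700 * log2(0.6700)
= -(-0.5278) - (-0.3871)
= 0.9149

0.9149


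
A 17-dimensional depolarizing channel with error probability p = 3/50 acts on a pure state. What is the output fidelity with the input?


F = (1-p) + p/d
= (1 - 0.0600) + 0.0600/17
= 0.9400 + 0.0035
= 0.9435

0.9435


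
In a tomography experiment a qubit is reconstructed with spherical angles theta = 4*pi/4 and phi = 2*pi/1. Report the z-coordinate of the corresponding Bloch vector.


theta = 3.1416, phi = 6.2832
r_z = cos(theta) = -1.0000

-1.0000


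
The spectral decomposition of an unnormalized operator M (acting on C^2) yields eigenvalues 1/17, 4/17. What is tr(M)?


tr(M) = sum of eigenvalues
= 1/17 + 4/17
= 5/17
= 0.2941

0.2941


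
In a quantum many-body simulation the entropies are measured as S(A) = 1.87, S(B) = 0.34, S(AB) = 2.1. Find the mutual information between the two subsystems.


I(A:B) = S(A) + S(B) - S(AB)
= 1.87 + 0.34 - 2.1
= 0.1100

0.1100


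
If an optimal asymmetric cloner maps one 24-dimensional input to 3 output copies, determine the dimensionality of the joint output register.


Output space = H^(tensor 3) where dim(H) = 24
dim = 24^3
= 576 (after 2 factors)
= 13824 (after 3 factors)
= 13824

13824


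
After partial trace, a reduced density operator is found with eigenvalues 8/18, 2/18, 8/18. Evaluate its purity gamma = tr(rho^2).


tr(rho^2) = sum of eigenvalues squared
= (8/18)^2 + (2/18)^2 + (8/18)^2
= (64 + 4 + 64) / 324
= 132/324
= 0.4074

0.4074


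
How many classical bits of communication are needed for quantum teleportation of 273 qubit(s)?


Quantum teleportation requires 2 classical bits per qubit teleported.
273 qubit(s) -> 2 * 273 = 546 classical bits

546


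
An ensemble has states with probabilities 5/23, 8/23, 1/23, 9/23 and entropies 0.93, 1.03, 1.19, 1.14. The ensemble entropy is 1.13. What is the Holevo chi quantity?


chi = S(rho) - sum_i p_i * S(rho_i)
Weighted entropy = 5/23 * 0.93 + 8/23 * 1.03 + 1/23 * 1.19 + 9/23 * 1.14
= 1.0583
chi = 1.13 - 1.0583
= 0.0717

0.0717


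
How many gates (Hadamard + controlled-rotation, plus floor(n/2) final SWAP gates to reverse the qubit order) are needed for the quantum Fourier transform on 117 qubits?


Hadamard gates: 117
Controlled rotations: n*(n-1)/2 = 117*116/2 = 6786
SWAP gates: floor(n/2) = floor(117/2) = 58
Total = 117 + 6786 + 58
= 6961

6961


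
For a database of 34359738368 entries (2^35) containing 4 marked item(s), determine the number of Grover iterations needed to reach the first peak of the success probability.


After j Grover iterations the success probability is P(j) = sin^2((2j+1)*theta), where sin(theta) = sqrt(k/N).
N = 2^35 = 34359738368, k = 4
sin(theta) = sqrt(k/N) = 1.078959322e-05
theta = arcsin(sqrt(k/N)) = 1.078959322e-05 rad
P(j) reaches its first maximum when (2j+1)*theta is as close as possible to pi/2, i.e. j = round(pi/(4*theta) - 1/2).
pi/(4*theta) - 1/2 = 72791.6941
(For comparison, the common estimate pi/4 * sqrt(N/k) = 72792.1941; the exact maximiser is used here.)
Optimal iterations = 72792

72792


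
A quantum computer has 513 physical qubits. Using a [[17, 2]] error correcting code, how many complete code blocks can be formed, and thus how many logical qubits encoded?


Each code block uses 17 physical qubits for 2 logical qubit(s).
Number of complete blocks = floor(513 / 17) = 30
Logical qubits = 30 * 2
= 60

60


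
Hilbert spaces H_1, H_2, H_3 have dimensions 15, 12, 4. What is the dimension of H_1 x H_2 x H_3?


dim(H_1 x H_2 x H_3) = 15 * 12 * 4
= 180 * 4
= 720

720


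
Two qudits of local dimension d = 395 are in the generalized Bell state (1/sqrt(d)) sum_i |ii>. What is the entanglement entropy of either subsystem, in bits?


For a maximally entangled state in d x d:
S = log2(d) = log2(395)
= 8.6257

8.6257


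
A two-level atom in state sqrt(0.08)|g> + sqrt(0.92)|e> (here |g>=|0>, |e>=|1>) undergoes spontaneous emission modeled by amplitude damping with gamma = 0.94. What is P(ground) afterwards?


For amplitude damping with parameter gamma on state sqrt(a)|0> + sqrt(b)|1>:
alpha^2 = 0.08, beta^2 = 0.92
P(|0>) = alpha^2 + gamma * beta^2
= 0.08 + 0.94 * 0.92
= 0.08 + 0.8648
= 0.9448

0.9448


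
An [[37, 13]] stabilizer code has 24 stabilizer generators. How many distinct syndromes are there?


Each stabilizer generator gives a binary (+1 or -1) measurement outcome.
With 24 independent generators:
Total syndromes = 2^24
= 16777216

16777216


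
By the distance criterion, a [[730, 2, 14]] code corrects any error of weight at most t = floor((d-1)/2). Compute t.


Code parameters: [[730, 2, 14]], distance d = 14.
Number of correctable errors = floor((d-1)/2)
= floor((14 - 1)/2)
= floor(13/2)
= 6

6


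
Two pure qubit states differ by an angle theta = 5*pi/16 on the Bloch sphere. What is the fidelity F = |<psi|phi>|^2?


For states separated by angle theta on Bloch sphere:
F = cos^2(theta/2)
theta = 5*pi/16 = 0.9817
theta/2 = 0.4909
cos(theta/2) = 0.8819
F = 0.7778

0.7778


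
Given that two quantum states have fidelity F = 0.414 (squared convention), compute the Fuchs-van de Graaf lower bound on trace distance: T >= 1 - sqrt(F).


Fuchs-van de Graaf (squared-fidelity convention): 1 - sqrt(F) <= T <= sqrt(1 - F).
Lower bound: T >= 1 - sqrt(F)
sqrt(F) = sqrt(0.414) = 0.6434
T >= 1 - 0.6434
T >= 0.3566

0.3566


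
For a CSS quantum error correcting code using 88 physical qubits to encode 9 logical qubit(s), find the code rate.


Code rate R = k/n
= 9/88
= 0.1023

0.1023


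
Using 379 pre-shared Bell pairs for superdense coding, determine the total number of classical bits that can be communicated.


Superdense coding allows 2 classical bits per shared entangled pair.
379 pair(s) -> 2 * 379 = 758 classical bits

758


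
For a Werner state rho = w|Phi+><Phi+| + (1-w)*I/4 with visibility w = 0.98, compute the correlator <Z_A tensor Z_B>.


|Phi+> = (|00> + |11>)/sqrt(2)
For the pure Bell state, <Z_A Z_B> = +1 (Bell-state Pauli correlator).
The maximally-mixed part I/4 has tr(I/4 * P tensor P) = 0 for any traceless Pauli P.
So <Z_A Z_B>_rho = w * (+1) + (1 - w) * 0
= 0.98 * (+1)
= 0.9800

0.9800


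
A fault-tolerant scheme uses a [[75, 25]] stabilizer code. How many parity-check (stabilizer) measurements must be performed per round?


For an [[n,k]] stabilizer code:
Number of stabilizer generators = n - k
= 75 - 25
= 50

50


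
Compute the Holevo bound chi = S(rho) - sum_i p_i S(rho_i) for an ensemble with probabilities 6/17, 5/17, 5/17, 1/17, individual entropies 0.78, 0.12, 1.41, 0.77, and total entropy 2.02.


chi = S(rho) - sum_i p_i * S(rho_i)
Weighted entropy = 6/17 * 0.78 + 5/17 * 0.12 + 5/17 * 1.41 + 1/17 * 0.77
= 0.7706
chi = 2.02 - 0.7706
= 1.2494

1.2494


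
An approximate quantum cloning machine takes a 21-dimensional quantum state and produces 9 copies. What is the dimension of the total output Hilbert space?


Output space = H^(tensor 9) where dim(H) = 21
dim = 21^9
= 441 (after 2 factors)
= 9261 (after 3 factors)
= 194481 (after 4 factors)
= 4084101 (after 5 factors)
= 85766121 (after 6 factors)
= 1801088541 (after 7 factors)
= 37822859361 (after 8 factors)
= 794280046581 (after 9 factors)
= 794280046581

794280046581


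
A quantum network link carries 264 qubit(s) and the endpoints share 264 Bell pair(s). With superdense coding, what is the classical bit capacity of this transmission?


Superdense coding allows 2 classical bits per shared entangled pair.
264 pair(s) -> 2 * 264 = 528 classical bits

528


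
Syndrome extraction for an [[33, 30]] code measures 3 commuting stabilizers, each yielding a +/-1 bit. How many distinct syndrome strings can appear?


Each stabilizer generator gives a binary (+1 or -1) measurement outcome.
With 3 independent generators:
Total syndromes = 2^3
= 8

8


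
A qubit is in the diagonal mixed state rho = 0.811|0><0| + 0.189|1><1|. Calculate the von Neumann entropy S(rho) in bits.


S = -p*log2(p) - (1-p)*log2(1-p)
p = 0.8110, 1-p = 0.1890
= -0.8110 * log2(0.8110) - 0.1890 * log2(0.1890)
= -(-0.2451) - (-0.4543)
= 0.6994

0.6994


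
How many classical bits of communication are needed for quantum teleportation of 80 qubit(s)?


Quantum teleportation requires 2 classical bits per qubit teleported.
80 qubit(s) -> 2 * 80 = 160 classical bits

160


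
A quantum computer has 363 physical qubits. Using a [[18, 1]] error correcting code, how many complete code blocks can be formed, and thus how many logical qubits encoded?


Each code block uses 18 physical qubits for 1 logical qubit(s).
Number of complete blocks = floor(363 / 18) = 20
Logical qubits = 20 * 1
= 20

20
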